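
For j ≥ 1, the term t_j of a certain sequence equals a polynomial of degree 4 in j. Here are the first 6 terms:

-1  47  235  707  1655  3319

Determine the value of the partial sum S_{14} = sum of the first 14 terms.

295554

1st diffs: 48, 188, 472, 948, 1664.
2nd diffs: 140, 284, 476, 716.
3rd diffs: 144, 192, 240.
4th diffs: 48, 48 (constant).
Newton forward-difference form: t_j = -1 + 48·C(j-1,1) + 140·C(j-1,2) + 144·C(j-1,3) + 48·C(j-1,4).
Continuing: …, 5987, 9995, 15727, 23615, …, t_{14} = 87047.
Summing j = 1..14 (14 terms) gives 295554.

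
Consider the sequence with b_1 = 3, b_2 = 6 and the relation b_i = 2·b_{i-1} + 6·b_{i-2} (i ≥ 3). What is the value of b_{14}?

Iterate the recurrence:
b_3 = 30; b_4 = 96; b_5 = 372; …; b_{11} = 857568; b_{12} = 3125760; b_{13} = 11396928; b_{14} = 41548416.

41548416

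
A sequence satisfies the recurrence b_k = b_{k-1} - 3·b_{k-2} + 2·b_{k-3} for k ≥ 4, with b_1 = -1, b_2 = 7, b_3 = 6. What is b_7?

b_4 = -17;  b_5 = -21;  b_6 = 42;  b_7 = 71.

71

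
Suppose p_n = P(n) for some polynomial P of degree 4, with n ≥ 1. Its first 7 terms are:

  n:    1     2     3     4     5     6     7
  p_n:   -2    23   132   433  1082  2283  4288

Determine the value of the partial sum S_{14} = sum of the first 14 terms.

237027

1st diffs: 25, 109, 301, 649, 1201, 2005.
2nd diffs: 84, 192, 348, 552, 804.
3rd diffs: 108, 156, 204, 252.
4th diffs: 48, 48, 48 (constant).
Newton forward-difference form: p_n = -2 + 25·C(n-1,1) + 84·C(n-1,2) + 108·C(n-1,3) + 48·C(n-1,4).
Continuing: …, 7397, 11958, 18367, 27068, …, p_{14} = 72083.
Summing n = 1..14 (14 terms) gives 237027.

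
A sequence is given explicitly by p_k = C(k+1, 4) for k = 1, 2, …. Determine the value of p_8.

126

C(9, 4) = 126, so p_8 = 126.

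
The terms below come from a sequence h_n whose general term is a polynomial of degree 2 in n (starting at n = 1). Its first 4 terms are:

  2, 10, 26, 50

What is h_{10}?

1st diffs: 8, 16, 24.
2nd diffs: 8, 8 (constant).
So h_n = 4n^2 - 4n + 2.
Evaluating at n = 10 gives h_{10} = 362.

362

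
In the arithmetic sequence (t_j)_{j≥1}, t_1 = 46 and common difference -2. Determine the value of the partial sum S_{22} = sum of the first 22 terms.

550

t_j = 46 + (j - 1)·(-2).
t_{22} = 4; S = 22·(46 + 4)/2 = 550.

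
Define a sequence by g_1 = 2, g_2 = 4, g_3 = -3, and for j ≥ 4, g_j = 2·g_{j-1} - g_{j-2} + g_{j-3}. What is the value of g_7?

Iterate the recurrence:
g_4 = -8; g_5 = -9; g_6 = -13; g_7 = -25.

-25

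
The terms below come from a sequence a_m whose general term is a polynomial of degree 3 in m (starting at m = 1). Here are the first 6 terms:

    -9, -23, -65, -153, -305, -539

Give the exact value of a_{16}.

-11349

1st diffs: -14, -42, -88, -152, -234.
2nd diffs: -28, -46, -64, -82.
3rd diffs: -18, -18, -18 (constant).
So a_m = -3m^3 + 4m^2 - 5m - 5.
Evaluating at m = 16 gives a_{16} = -11349.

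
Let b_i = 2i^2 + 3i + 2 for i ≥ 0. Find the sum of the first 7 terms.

Over i = 0..6: Σi = 21, Σi² = 91.
Total = (2)·91 + (3)·21 + (2)·7 = 259.

259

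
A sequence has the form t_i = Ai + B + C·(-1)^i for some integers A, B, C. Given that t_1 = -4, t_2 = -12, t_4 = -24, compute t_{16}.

Write the equations: A + B - C = -4; 2A + B + C = -12; 4A + B + C = -24.
Subtracting the first from the second: A + 2C = -8.
Subtracting the second from the third: 2A = -12.
Solving: C = -1, A = -6, then B = 1.
Therefore t_{16} = -96 + 1 + (-1)·1 = -96.

-96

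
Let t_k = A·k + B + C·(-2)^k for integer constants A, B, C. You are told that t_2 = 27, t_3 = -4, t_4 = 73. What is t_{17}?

Plug in k = 2, 3, 4: 2A + B + 4C = 27; 3A + B - 8C = -4; 4A + B + 16C = 73.
Subtracting the first from the second: A - 12C = -31.
Subtracting the second from the third: A + 24C = 77.
Solving: C = 3, A = 5, then B = 5.
Therefore t_{17} = 85 + 5 + 3·(-131072) = -393126.

-393126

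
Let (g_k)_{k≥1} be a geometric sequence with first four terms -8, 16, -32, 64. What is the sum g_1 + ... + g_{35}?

Common ratio r = -2.
g_k = (-8)·(-2)^(k-1).
S = (-8)·((-2)^35 - 1)/(-2 - 1) = (-8)·(-34359738368 - 1)/(-3) = -91625968984.

-91625968984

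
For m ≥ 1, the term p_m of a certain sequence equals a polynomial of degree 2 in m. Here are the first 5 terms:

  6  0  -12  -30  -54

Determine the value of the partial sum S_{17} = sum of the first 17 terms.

-4794

1st diffs: -6, -12, -18, -24.
2nd diffs: -6, -6, -6 (constant).
So p_m = -3m^2 + 3m + 6.
Continuing: …, -84, -120, -162, -210, …, p_{17} = -810.
Summing m = 1..17 (17 terms) gives -4794.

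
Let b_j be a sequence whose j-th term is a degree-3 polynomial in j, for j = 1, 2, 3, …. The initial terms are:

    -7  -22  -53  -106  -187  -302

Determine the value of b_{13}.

1st diffs: -15, -31, -53, -81, -115.
2nd diffs: -16, -22, -28, -34.
3rd diffs: -6, -6, -6 (constant).
So b_j = -j^3 - 2j^2 - 2j - 2.
Evaluating at j = 13 gives b_{13} = -2563.

-2563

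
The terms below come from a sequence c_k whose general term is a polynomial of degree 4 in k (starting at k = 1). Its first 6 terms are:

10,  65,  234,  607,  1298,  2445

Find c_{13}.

39874

1st diffs: 55, 169, 373, 691, 1147.
2nd diffs: 114, 204, 318, 456.
3rd diffs: 90, 114, 138.
4th diffs: 24, 24 (constant).
Newton forward-difference form: c_k = 10 + 55·C(k-1,1) + 114·C(k-1,2) + 90·C(k-1,3) + 24·C(k-1,4).
At k = 13: k-1 = 12, so c_{13} = 10 + 660 + 7524 + 19800 + 11880 = 39874.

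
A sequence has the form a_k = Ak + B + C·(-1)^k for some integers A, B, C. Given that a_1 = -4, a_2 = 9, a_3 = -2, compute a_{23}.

At k = 1, 2, 3: A + B - C = -4; 2A + B + C = 9; 3A + B - C = -2.
Subtracting the first from the second: A + 2C = 13.
Subtracting the second from the third: A - 2C = -11.
Solving: C = 6, A = 1, then B = 1.
So a_k = 1·k + 1 + 6·(-1)^k; at k=23 this is 18.

18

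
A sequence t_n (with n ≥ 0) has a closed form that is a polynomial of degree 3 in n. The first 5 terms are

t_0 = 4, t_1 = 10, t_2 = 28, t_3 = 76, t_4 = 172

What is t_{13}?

6166

1st diffs: 6, 18, 48, 96.
2nd diffs: 12, 30, 48.
3rd diffs: 18, 18 (constant).
So t_n = 3n^3 - 3n^2 + 6n + 4.
Evaluating at n = 13 gives t_{13} = 6166.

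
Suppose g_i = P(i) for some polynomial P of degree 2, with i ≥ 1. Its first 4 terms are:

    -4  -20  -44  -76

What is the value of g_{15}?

1st diffs: -16, -24, -32.
2nd diffs: -8, -8 (constant).
So g_i = -4i^2 - 4i + 4.
Evaluating at i = 15 gives g_{15} = -956.

-956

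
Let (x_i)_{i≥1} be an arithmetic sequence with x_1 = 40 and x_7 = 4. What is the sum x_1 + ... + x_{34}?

-2006

Common difference d = (4 - 40) / (7 - 1) = -6.
x_i = 40 + (i - 1)·(-6).
x_{34} = -158; S = 34·(40 + (-158))/2 = -2006.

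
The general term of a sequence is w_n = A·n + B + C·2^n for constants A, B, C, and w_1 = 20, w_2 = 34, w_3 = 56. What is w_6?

298

The three given values yield: A + B + 2C = 20; 2A + B + 4C = 34; 3A + B + 8C = 56.
Subtracting the first from the second: A + 2C = 14.
Subtracting the second from the third: A + 4C = 22.
Solving: C = 4, A = 6, then B = 6.
Therefore w_6 = 36 + 6 + 4·64 = 298.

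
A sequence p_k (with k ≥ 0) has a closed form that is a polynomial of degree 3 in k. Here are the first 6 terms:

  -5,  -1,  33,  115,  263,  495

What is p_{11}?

4659

1st diffs: 4, 34, 82, 148, 232.
2nd diffs: 30, 48, 66, 84.
3rd diffs: 18, 18, 18 (constant).
So p_k = 3k^3 + 6k^2 - 5k - 5.
Evaluating at k = 11 gives p_{11} = 4659.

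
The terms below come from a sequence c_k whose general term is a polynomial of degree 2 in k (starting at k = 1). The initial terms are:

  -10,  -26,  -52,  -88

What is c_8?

1st diffs: -16, -26, -36.
2nd diffs: -10, -10 (constant).
Newton forward-difference form: c_k = -10 + (-16)·C(k-1,1) + (-10)·C(k-1,2).
At k = 8: k-1 = 7, so c_8 = -10 - 112 - 210 = -332.

-332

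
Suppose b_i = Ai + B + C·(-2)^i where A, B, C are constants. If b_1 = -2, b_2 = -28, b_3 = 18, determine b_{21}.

Write the equations: A + B - 2C = -2; 2A + B + 4C = -28; 3A + B - 8C = 18.
Subtracting the first from the second: A + 6C = -26.
Subtracting the second from the third: A - 12C = 46.
Solving: C = -4, A = -2, then B = -8.
Hence b_{21} = -2·21 + (-8) + (-4)·(-2097152) = 8388558.

8388558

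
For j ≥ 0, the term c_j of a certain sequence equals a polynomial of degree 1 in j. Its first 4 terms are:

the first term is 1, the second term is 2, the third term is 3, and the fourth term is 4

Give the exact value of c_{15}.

16

1st diffs: 1, 1, 1 (constant).
So c_j = j + 1.
Evaluating at j = 15 gives c_{15} = 16.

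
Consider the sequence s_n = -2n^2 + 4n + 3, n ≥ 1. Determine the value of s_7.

s_7 = -2·7^2 + 4·7 + 3 = -67.

-67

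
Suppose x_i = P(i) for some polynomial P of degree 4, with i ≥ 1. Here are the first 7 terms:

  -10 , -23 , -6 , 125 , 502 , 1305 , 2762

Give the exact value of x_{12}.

31197

1st diffs: -13, 17, 131, 377, 803, 1457.
2nd diffs: 30, 114, 246, 426, 654.
3rd diffs: 84, 132, 180, 228.
4th diffs: 48, 48, 48 (constant).
Newton forward-difference form: x_i = -10 + (-13)·C(i-1,1) + 30·C(i-1,2) + 84·C(i-1,3) + 48·C(i-1,4).
At i = 12: i-1 = 11, so x_{12} = -10 - 143 + 1650 + 13860 + 15840 = 31197.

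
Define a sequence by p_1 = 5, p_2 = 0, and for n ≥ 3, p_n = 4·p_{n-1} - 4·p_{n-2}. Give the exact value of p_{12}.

Compute successive terms:
p_3 = -20; p_4 = -80; p_5 = -240; p_6 = -640; p_7 = -1600; p_8 = -3840; p_9 = -8960; p_{10} = -20480; p_{11} = -46080; p_{12} = -102400.
(Characteristic roots are 2 and 2.)

-102400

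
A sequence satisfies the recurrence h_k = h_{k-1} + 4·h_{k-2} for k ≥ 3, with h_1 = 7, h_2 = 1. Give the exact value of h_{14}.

590201

h_3 = 29, h_4 = 33, h_5 = 149, …, h_{11} = 35549, h_{12} = 89601, h_{13} = 231797, h_{14} = 590201.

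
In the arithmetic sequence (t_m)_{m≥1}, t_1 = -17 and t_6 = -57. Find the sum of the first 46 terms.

Common difference d = (-57 - (-17)) / (6 - 1) = -8.
t_m = -17 + (m - 1)·(-8).
t_{46} = -377; S = 46·(-17 + (-377))/2 = -9062.

-9062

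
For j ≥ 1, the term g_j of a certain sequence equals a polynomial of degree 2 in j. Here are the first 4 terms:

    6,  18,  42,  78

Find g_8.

1st diffs: 12, 24, 36.
2nd diffs: 12, 12 (constant).
Newton forward-difference form: g_j = 6 + 12·C(j-1,1) + 12·C(j-1,2).
At j = 8: j-1 = 7, so g_8 = 6 + 84 + 252 = 342.

342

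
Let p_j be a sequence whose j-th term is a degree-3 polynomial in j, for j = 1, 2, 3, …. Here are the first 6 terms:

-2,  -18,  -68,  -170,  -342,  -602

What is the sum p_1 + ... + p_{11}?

1st diffs: -16, -50, -102, -172, -260.
2nd diffs: -34, -52, -70, -88.
3rd diffs: -18, -18, -18 (constant).
Newton forward-difference form: p_j = -2 + (-16)·C(j-1,1) + (-34)·C(j-1,2) + (-18)·C(j-1,3).
Continuing: …, -968, -1458, -2090, -2882, …, p_{11} = -3852.
Summing j = 1..11 (11 terms) gives -12452.

-12452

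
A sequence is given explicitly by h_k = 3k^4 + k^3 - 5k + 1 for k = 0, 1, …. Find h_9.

h_9 = 3·9^4 + 1·9^3 - 5·9 + 1 = 20368.

20368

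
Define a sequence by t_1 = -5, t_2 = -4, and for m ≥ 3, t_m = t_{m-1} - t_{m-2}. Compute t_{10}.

Applying the relation repeatedly:
t_3 = 1  t_4 = 5  t_5 = 4  t_6 = -1  t_7 = -5  t_8 = -4  t_9 = 1  t_{10} = 5.

5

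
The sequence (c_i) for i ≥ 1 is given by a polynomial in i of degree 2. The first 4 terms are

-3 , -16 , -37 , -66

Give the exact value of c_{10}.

-408

1st diffs: -13, -21, -29.
2nd diffs: -8, -8 (constant).
Newton forward-difference form: c_i = -3 + (-13)·C(i-1,1) + (-8)·C(i-1,2).
At i = 10: i-1 = 9, so c_{10} = -3 - 117 - 288 = -408.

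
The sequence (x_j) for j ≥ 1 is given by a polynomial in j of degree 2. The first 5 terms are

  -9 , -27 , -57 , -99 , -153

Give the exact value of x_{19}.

-2169

1st diffs: -18, -30, -42, -54.
2nd diffs: -12, -12, -12 (constant).
Newton forward-difference form: x_j = -9 + (-18)·C(j-1,1) + (-12)·C(j-1,2).
At j = 19: j-1 = 18, so x_{19} = -9 - 324 - 1836 = -2169.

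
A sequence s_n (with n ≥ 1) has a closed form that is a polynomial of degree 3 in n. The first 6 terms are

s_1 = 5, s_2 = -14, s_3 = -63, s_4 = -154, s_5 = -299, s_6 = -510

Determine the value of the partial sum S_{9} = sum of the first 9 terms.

-4671

1st diffs: -19, -49, -91, -145, -211.
2nd diffs: -30, -42, -54, -66.
3rd diffs: -12, -12, -12 (constant).
Newton forward-difference form: s_n = 5 + (-19)·C(n-1,1) + (-30)·C(n-1,2) + (-12)·C(n-1,3).
Continuing: -799, -1178, -1659.
Summing n = 1..9 (9 terms) gives -4671.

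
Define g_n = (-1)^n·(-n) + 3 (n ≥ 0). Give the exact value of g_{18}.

-15

(-1)^18 = 1; -n at n=18 is -18; so g_{18} = -15.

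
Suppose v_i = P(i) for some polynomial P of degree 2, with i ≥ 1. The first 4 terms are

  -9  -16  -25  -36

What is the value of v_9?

-121

1st diffs: -7, -9, -11.
2nd diffs: -2, -2 (constant).
So v_i = -i^2 - 4i - 4.
Evaluating at i = 9 gives v_9 = -121.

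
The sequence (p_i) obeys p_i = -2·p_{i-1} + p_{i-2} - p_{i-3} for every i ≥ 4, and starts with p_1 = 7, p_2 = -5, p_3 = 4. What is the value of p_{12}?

-33521

Step forward from the initial values:
p_4 = -20;  p_5 = 49;  p_6 = -122;  p_7 = 313;  p_8 = -797;  p_9 = 2029;  p_{10} = -5168;  p_{11} = 13162;  p_{12} = -33521.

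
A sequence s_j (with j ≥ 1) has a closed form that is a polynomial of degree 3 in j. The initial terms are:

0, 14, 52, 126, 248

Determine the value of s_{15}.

1st diffs: 14, 38, 74, 122.
2nd diffs: 24, 36, 48.
3rd diffs: 12, 12 (constant).
So s_j = 2j^3 - 2.
Evaluating at j = 15 gives s_{15} = 6748.

6748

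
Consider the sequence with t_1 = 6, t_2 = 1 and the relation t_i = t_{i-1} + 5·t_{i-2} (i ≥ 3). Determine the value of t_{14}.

Compute successive terms:
t_3 = 31, t_4 = 36, t_5 = 191, …, t_{11} = 74771, t_{12} = 203351, t_{13} = 577206, t_{14} = 1593961.

1593961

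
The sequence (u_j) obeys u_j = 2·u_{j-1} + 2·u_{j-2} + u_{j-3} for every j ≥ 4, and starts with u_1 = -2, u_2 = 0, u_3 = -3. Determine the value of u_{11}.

Iterate the recurrence:
u_4 = -8  u_5 = -22  u_6 = -63  u_7 = -178  u_8 = -504  u_9 = -1427  u_{10} = -4040  u_{11} = -11438.

-11438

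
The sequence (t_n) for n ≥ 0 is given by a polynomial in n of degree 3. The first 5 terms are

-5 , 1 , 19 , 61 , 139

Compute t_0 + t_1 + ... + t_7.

1st diffs: 6, 18, 42, 78.
2nd diffs: 12, 24, 36.
3rd diffs: 12, 12 (constant).
So t_n = 2n^3 + 4n - 5.
Continuing: 265, 451, 709.
Summing n = 0..7 (8 terms) gives 1640.

1640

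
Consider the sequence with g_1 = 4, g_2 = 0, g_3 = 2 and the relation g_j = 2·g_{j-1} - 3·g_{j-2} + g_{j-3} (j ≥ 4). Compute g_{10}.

90

Iterate the recurrence:
g_4 = 8, g_5 = 10, g_6 = -2, g_7 = -26, g_8 = -36, g_9 = 4, g_{10} = 90.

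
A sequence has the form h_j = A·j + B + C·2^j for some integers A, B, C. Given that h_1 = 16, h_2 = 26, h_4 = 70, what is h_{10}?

3118

At j = 1, 2, 4: A + B + 2C = 16; 2A + B + 4C = 26; 4A + B + 16C = 70.
Subtracting the first from the second: A + 2C = 10.
Subtracting the second from the third: 2A + 12C = 44.
Solving: C = 3, A = 4, then B = 6.
Hence h_{10} = 4·10 + 6 + 3·1024 = 3118.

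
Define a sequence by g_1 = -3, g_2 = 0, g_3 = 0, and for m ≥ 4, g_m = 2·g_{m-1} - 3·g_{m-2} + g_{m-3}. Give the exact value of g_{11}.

Compute successive terms:
g_4 = -3  g_5 = -6  g_6 = -3  g_7 = 9  g_8 = 21  g_9 = 12  g_{10} = -30  g_{11} = -75.

-75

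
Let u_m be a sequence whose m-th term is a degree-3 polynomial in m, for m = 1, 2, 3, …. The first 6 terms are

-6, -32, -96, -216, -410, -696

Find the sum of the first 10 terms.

-9570

1st diffs: -26, -64, -120, -194, -286.
2nd diffs: -38, -56, -74, -92.
3rd diffs: -18, -18, -18 (constant).
Newton forward-difference form: u_m = -6 + (-26)·C(m-1,1) + (-38)·C(m-1,2) + (-18)·C(m-1,3).
Continuing: -1092, -1616, -2286, -3120.
Summing m = 1..10 (10 terms) gives -9570.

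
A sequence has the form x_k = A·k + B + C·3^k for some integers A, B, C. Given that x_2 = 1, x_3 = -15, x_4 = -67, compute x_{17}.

-129140123

The three given values yield: 2A + B + 9C = 1; 3A + B + 27C = -15; 4A + B + 81C = -67.
Subtracting the first from the second: A + 18C = -16.
Subtracting the second from the third: A + 54C = -52.
Solving: C = -1, A = 2, then B = 6.
Therefore x_{17} = 34 + 6 + (-1)·129140163 = -129140123.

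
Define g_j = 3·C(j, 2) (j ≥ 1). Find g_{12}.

198

C(12, 2) = 66, so g_{12} = 198.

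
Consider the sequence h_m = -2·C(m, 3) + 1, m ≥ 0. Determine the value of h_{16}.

-1119

C(16, 3) = 560, so h_{16} = -1119.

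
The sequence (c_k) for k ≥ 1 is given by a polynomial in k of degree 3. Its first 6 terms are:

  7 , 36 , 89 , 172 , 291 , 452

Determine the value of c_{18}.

1st diffs: 29, 53, 83, 119, 161.
2nd diffs: 24, 30, 36, 42.
3rd diffs: 6, 6, 6 (constant).
Newton forward-difference form: c_k = 7 + 29·C(k-1,1) + 24·C(k-1,2) + 6·C(k-1,3).
At k = 18: k-1 = 17, so c_{18} = 7 + 493 + 3264 + 4080 = 7844.

7844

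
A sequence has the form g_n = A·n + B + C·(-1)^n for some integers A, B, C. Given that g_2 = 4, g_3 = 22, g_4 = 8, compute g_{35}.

86

The three given values yield: 2A + B + C = 4; 3A + B - C = 22; 4A + B + C = 8.
Subtracting the first from the second: A - 2C = 18.
Subtracting the second from the third: A + 2C = -14.
Solving: C = -8, A = 2, then B = 8.
Therefore g_{35} = 70 + 8 + (-8)·(-1) = 86.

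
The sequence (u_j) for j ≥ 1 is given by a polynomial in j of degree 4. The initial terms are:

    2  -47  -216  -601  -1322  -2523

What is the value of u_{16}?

1st diffs: -49, -169, -385, -721, -1201.
2nd diffs: -120, -216, -336, -480.
3rd diffs: -96, -120, -144.
4th diffs: -24, -24 (constant).
Newton forward-difference form: u_j = 2 + (-49)·C(j-1,1) + (-120)·C(j-1,2) + (-96)·C(j-1,3) + (-24)·C(j-1,4).
At j = 16: j-1 = 15, so u_{16} = 2 - 735 - 12600 - 43680 - 32760 = -89773.

-89773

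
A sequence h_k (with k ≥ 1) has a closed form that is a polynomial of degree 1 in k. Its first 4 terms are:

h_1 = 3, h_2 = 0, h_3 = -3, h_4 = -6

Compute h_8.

1st diffs: -3, -3, -3 (constant).
So h_k = -3k + 6.
Evaluating at k = 8 gives h_8 = -18.

-18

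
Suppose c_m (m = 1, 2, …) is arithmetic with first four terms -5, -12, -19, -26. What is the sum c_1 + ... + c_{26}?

-2405

Common difference d = -7.
c_m = -5 + (m - 1)·(-7).
c_{26} = -180; S = 26·(-5 + (-180))/2 = -2405.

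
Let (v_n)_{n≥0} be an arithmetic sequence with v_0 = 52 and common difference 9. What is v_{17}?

205

v_n = 52 + (n - 0)·9.
v_{17} = 52 + 17·9 = 205.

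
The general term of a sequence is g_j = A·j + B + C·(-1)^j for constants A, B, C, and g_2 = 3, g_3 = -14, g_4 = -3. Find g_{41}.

-128

Plug in j = 2, 3, 4: 2A + B + C = 3; 3A + B - C = -14; 4A + B + C = -3.
Subtracting the first from the second: A - 2C = -17.
Subtracting the second from the third: A + 2C = 11.
Solving: C = 7, A = -3, then B = 2.
So g_j = -3·j + 2 + 7·(-1)^j; at j=41 this is -128.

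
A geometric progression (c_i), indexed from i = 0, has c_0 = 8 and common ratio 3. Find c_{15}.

114791256

c_i = 8·3^(i-0).
c_{15} = 8·3^15 = 114791256.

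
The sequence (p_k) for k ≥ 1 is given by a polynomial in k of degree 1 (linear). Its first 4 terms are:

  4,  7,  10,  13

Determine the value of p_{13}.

1st diffs: 3, 3, 3 (constant).
So p_k = 3k + 1.
Evaluating at k = 13 gives p_{13} = 40.

40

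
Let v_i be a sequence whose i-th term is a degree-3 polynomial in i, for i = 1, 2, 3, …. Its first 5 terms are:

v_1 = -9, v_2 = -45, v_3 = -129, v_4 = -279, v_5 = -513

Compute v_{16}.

-13779

1st diffs: -36, -84, -150, -234.
2nd diffs: -48, -66, -84.
3rd diffs: -18, -18 (constant).
Newton forward-difference form: v_i = -9 + (-36)·C(i-1,1) + (-48)·C(i-1,2) + (-18)·C(i-1,3).
At i = 16: i-1 = 15, so v_{16} = -9 - 540 - 5040 - 8190 = -13779.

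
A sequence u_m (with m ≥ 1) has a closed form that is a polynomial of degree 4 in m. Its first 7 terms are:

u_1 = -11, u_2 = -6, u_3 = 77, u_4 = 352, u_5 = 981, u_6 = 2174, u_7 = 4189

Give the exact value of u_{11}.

27309

1st diffs: 5, 83, 275, 629, 1193, 2015.
2nd diffs: 78, 192, 354, 564, 822.
3rd diffs: 114, 162, 210, 258.
4th diffs: 48, 48, 48 (constant).
Newton forward-difference form: u_m = -11 + 5·C(m-1,1) + 78·C(m-1,2) + 114·C(m-1,3) + 48·C(m-1,4).
At m = 11: m-1 = 10, so u_{11} = -11 + 50 + 3510 + 13680 + 10080 = 27309.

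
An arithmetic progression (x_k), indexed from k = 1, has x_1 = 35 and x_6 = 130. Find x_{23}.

453

Common difference d = (130 - 35) / (6 - 1) = 19.
x_k = 35 + (k - 1)·19.
x_{23} = 35 + 22·19 = 453.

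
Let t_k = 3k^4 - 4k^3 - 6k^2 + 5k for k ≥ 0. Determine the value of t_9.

t_9 = 3·9^4 - 4·9^3 - 6·9^2 + 5·9 = 16326.

16326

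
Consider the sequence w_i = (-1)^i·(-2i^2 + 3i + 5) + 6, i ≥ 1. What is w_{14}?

-339

(-1)^14 = 1; -2i^2 + 3i + 5 at i=14 is -345; so w_{14} = -339.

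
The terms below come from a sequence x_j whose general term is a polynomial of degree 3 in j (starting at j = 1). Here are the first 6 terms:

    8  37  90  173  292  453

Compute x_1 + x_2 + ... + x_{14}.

1st diffs: 29, 53, 83, 119, 161.
2nd diffs: 24, 30, 36, 42.
3rd diffs: 6, 6, 6 (constant).
So x_j = j^3 + 6j^2 + 4j - 3.
Continuing: …, 662, 925, 1248, 1637, …, x_{14} = 3973.
Summing j = 1..14 (14 terms) gives 17493.

17493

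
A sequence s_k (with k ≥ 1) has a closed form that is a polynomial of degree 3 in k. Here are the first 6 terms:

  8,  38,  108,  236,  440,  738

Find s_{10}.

1st diffs: 30, 70, 128, 204, 298.
2nd diffs: 40, 58, 76, 94.
3rd diffs: 18, 18, 18 (constant).
So s_k = 3k^3 + 2k^2 + 3k.
Evaluating at k = 10 gives s_{10} = 3230.

3230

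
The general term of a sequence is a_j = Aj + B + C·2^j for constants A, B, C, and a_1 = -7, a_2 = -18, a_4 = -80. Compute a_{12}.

Plug in j = 1, 2, 4: A + B + 2C = -7; 2A + B + 4C = -18; 4A + B + 16C = -80.
Subtracting the first from the second: A + 2C = -11.
Subtracting the second from the third: 2A + 12C = -62.
Solving: C = -5, A = -1, then B = 4.
Therefore a_{12} = -12 + 4 + (-5)·4096 = -20488.

-20488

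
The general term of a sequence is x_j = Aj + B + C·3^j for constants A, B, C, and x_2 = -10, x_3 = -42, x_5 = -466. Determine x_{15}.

-28697754

Write the equations: 2A + B + 9C = -10; 3A + B + 27C = -42; 5A + B + 243C = -466.
Subtracting the first from the second: A + 18C = -32.
Subtracting the second from the third: 2A + 216C = -424.
Solving: C = -2, A = 4, then B = 0.
So x_j = 4·j + 0 + (-2)·3^j; at j=15 this is -28697754.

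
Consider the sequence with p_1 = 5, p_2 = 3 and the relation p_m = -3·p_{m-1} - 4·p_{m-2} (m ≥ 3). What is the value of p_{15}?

20131

p_3 = -29, p_4 = 75, p_5 = -109, …, p_{12} = 17163, p_{13} = -37165, p_{14} = 42843, p_{15} = 20131.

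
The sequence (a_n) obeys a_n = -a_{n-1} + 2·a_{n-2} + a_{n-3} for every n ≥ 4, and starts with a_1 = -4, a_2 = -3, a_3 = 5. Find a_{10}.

a_4 = -15;  a_5 = 22;  a_6 = -47;  a_7 = 76;  a_8 = -148;  a_9 = 253;  a_{10} = -473.

-473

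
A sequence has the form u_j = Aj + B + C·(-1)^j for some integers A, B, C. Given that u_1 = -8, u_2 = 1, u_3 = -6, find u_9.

Write the equations: A + B - C = -8; 2A + B + C = 1; 3A + B - C = -6.
Subtracting the first from the second: A + 2C = 9.
Subtracting the second from the third: A - 2C = -7.
Solving: C = 4, A = 1, then B = -5.
So u_j = 1·j + (-5) + 4·(-1)^j; at j=9 this is 0.

0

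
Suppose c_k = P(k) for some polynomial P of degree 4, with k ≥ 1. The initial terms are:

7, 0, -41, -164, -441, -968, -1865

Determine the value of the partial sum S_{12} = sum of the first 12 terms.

1st diffs: -7, -41, -123, -277, -527, -897.
2nd diffs: -34, -82, -154, -250, -370.
3rd diffs: -48, -72, -96, -120.
4th diffs: -24, -24, -24 (constant).
Newton forward-difference form: c_k = 7 + (-7)·C(k-1,1) + (-34)·C(k-1,2) + (-48)·C(k-1,3) + (-24)·C(k-1,4).
Continuing: …, -3276, -5369, -8336, -12393, …, c_{12} = -17780.
Summing k = 1..12 (12 terms) gives -50626.

-50626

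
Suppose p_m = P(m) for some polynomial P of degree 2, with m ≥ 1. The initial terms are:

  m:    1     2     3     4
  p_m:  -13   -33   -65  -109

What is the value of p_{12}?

-893

1st diffs: -20, -32, -44.
2nd diffs: -12, -12 (constant).
Newton forward-difference form: p_m = -13 + (-20)·C(m-1,1) + (-12)·C(m-1,2).
At m = 12: m-1 = 11, so p_{12} = -13 - 220 - 660 = -893.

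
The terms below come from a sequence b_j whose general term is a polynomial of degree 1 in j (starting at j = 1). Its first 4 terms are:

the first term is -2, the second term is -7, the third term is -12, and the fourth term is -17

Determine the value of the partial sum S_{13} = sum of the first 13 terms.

-416

1st diffs: -5, -5, -5 (constant).
So b_j = -5j + 3.
Continuing: …, -22, -27, -32, -37, …, b_{13} = -62.
Summing j = 1..13 (13 terms) gives -416.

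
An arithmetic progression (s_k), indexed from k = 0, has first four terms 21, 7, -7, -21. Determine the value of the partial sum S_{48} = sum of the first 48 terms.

Common difference d = -14.
s_k = 21 + (k - 0)·(-14).
s_{47} = -637; S = 48·(21 + (-637))/2 = -14784.

-14784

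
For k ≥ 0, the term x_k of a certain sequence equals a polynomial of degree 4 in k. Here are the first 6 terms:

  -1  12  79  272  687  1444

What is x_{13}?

42132

1st diffs: 13, 67, 193, 415, 757.
2nd diffs: 54, 126, 222, 342.
3rd diffs: 72, 96, 120.
4th diffs: 24, 24 (constant).
Newton forward-difference form: x_k = -1 + 13·C(k,1) + 54·C(k,2) + 72·C(k,3) + 24·C(k,4).
At k = 13: k = 13, so x_{13} = -1 + 169 + 4212 + 20592 + 17160 = 42132.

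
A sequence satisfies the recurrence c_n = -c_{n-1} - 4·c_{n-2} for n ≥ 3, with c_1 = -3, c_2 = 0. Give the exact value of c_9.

Compute successive terms:
c_3 = 12; c_4 = -12; c_5 = -36; c_6 = 84; c_7 = 60; c_8 = -396; c_9 = 156.

156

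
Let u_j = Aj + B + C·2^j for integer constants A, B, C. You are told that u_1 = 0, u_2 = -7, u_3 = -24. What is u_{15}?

-163788

At j = 1, 2, 3: A + B + 2C = 0; 2A + B + 4C = -7; 3A + B + 8C = -24.
Subtracting the first from the second: A + 2C = -7.
Subtracting the second from the third: A + 4C = -17.
Solving: C = -5, A = 3, then B = 7.
Therefore u_{15} = 45 + 7 + (-5)·32768 = -163788.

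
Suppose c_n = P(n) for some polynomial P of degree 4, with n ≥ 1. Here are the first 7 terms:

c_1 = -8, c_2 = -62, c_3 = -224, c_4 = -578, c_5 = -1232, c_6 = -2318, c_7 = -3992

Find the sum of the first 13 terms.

-126152

1st diffs: -54, -162, -354, -654, -1086, -1674.
2nd diffs: -108, -192, -300, -432, -588.
3rd diffs: -84, -108, -132, -156.
4th diffs: -24, -24, -24 (constant).
Newton forward-difference form: c_n = -8 + (-54)·C(n-1,1) + (-108)·C(n-1,2) + (-84)·C(n-1,3) + (-24)·C(n-1,4).
Continuing: …, -6434, -9848, -14462, -20528, …, c_{13} = -38144.
Summing n = 1..13 (13 terms) gives -126152.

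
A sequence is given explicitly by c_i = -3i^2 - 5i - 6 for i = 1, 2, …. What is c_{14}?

c_{14} = -3·14^2 - 5·14 - 6 = -664.

-664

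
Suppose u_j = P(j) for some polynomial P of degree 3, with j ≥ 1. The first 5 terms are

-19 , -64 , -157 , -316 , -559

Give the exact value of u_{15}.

-11569

1st diffs: -45, -93, -159, -243.
2nd diffs: -48, -66, -84.
3rd diffs: -18, -18 (constant).
Newton forward-difference form: u_j = -19 + (-45)·C(j-1,1) + (-48)·C(j-1,2) + (-18)·C(j-1,3).
At j = 15: j-1 = 14, so u_{15} = -19 - 630 - 4368 - 6552 = -11569.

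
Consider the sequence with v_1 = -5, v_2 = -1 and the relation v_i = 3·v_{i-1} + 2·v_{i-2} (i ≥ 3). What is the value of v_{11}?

Applying the relation repeatedly:
v_3 = -13, v_4 = -41, v_5 = -149, v_6 = -529, v_7 = -1885, v_8 = -6713, v_9 = -23909, v_{10} = -85153, v_{11} = -303277.

-303277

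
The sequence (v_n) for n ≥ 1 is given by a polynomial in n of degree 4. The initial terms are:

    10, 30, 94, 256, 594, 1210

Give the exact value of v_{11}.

13710

1st diffs: 20, 64, 162, 338, 616.
2nd diffs: 44, 98, 176, 278.
3rd diffs: 54, 78, 102.
4th diffs: 24, 24 (constant).
So v_n = n^4 - n^3 + 3n^2 + 3n + 4.
Evaluating at n = 11 gives v_{11} = 13710.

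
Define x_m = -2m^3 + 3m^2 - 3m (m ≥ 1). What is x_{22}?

-19910

x_{22} = -2·22^3 + 3·22^2 - 3·22 = -19910.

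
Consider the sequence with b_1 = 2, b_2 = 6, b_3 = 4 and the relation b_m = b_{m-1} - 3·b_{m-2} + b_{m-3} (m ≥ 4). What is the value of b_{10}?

Applying the relation repeatedly:
b_4 = -12;  b_5 = -18;  b_6 = 22;  b_7 = 64;  b_8 = -20;  b_9 = -190;  b_{10} = -66.

-66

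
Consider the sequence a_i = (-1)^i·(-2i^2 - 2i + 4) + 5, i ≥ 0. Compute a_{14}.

(-1)^14 = 1; -2i^2 - 2i + 4 at i=14 is -416; so a_{14} = -411.

-411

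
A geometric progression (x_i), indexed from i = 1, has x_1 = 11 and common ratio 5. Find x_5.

x_i = 11·5^(i-1).
x_5 = 11·5^4 = 6875.

6875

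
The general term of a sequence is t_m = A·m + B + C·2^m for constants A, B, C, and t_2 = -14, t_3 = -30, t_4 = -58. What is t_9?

Plug in m = 2, 3, 4: 2A + B + 4C = -14; 3A + B + 8C = -30; 4A + B + 16C = -58.
Subtracting the first from the second: A + 4C = -16.
Subtracting the second from the third: A + 8C = -28.
Solving: C = -3, A = -4, then B = 6.
So t_m = -4·m + 6 + (-3)·2^m; at m=9 this is -1566.

-1566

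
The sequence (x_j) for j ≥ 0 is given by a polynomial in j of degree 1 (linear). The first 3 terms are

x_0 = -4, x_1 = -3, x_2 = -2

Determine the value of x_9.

1st diffs: 1, 1 (constant).
So x_j = j - 4.
Evaluating at j = 9 gives x_9 = 5.

5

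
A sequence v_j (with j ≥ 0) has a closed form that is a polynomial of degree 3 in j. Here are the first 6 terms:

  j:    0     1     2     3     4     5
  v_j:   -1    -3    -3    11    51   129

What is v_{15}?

1st diffs: -2, 0, 14, 40, 78.
2nd diffs: 2, 14, 26, 38.
3rd diffs: 12, 12, 12 (constant).
So v_j = 2j^3 - 5j^2 + j - 1.
Evaluating at j = 15 gives v_{15} = 5639.

5639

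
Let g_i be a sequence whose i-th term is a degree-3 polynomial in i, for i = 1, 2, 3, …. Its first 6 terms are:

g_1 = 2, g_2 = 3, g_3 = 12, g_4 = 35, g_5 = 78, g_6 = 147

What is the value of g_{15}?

2928

1st diffs: 1, 9, 23, 43, 69.
2nd diffs: 8, 14, 20, 26.
3rd diffs: 6, 6, 6 (constant).
Newton forward-difference form: g_i = 2 + 1·C(i-1,1) + 8·C(i-1,2) + 6·C(i-1,3).
At i = 15: i-1 = 14, so g_{15} = 2 + 14 + 728 + 2184 = 2928.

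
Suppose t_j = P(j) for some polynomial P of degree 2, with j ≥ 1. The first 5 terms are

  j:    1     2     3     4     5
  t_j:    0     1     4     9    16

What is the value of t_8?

1st diffs: 1, 3, 5, 7.
2nd diffs: 2, 2, 2 (constant).
Newton forward-difference form: t_j = 1·C(j-1,1) + 2·C(j-1,2).
At j = 8: j-1 = 7, so t_8 = 7 + 42 = 49.

49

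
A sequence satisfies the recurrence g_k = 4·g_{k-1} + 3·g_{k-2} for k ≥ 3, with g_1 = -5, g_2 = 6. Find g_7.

5265

g_3 = 9;  g_4 = 54;  g_5 = 243;  g_6 = 1134;  g_7 = 5265.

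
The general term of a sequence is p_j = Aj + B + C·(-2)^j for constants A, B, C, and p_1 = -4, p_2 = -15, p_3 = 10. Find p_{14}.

-32763

The three given values yield: A + B - 2C = -4; 2A + B + 4C = -15; 3A + B - 8C = 10.
Subtracting the first from the second: A + 6C = -11.
Subtracting the second from the third: A - 12C = 25.
Solving: C = -2, A = 1, then B = -9.
Hence p_{14} = 1·14 + (-9) + (-2)·16384 = -32763.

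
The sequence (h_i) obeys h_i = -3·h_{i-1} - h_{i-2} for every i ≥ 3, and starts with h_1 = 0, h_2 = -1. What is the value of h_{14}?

h_3 = 3  h_4 = -8  h_5 = 21  …  h_{11} = 6765  h_{12} = -17711  h_{13} = 46368  h_{14} = -121393.

-121393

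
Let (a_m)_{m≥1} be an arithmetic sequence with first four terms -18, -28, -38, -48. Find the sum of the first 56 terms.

Common difference d = -10.
a_m = -18 + (m - 1)·(-10).
a_{56} = -568; S = 56·(-18 + (-568))/2 = -16408.

-16408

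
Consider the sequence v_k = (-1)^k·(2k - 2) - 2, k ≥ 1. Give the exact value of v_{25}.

-50

(-1)^25 = -1; 2k - 2 at k=25 is 48; so v_{25} = -50.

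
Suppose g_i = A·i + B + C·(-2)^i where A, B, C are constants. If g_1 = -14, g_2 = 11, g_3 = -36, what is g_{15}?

-131064

At i = 1, 2, 3: A + B - 2C = -14; 2A + B + 4C = 11; 3A + B - 8C = -36.
Subtracting the first from the second: A + 6C = 25.
Subtracting the second from the third: A - 12C = -47.
Solving: C = 4, A = 1, then B = -7.
So g_i = 1·i + (-7) + 4·(-2)^i; at i=15 this is -131064.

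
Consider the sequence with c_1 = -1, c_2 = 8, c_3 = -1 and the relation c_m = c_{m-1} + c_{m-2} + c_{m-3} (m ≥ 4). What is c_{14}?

2606

Applying the relation repeatedly:
c_4 = 6, c_5 = 13, c_6 = 18, …, c_{11} = 419, c_{12} = 770, c_{13} = 1417, c_{14} = 2606.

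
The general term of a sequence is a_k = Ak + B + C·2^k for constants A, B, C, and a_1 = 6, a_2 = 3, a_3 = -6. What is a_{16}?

-196551

Write the equations: A + B + 2C = 6; 2A + B + 4C = 3; 3A + B + 8C = -6.
Subtracting the first from the second: A + 2C = -3.
Subtracting the second from the third: A + 4C = -9.
Solving: C = -3, A = 3, then B = 9.
Hence a_{16} = 3·16 + 9 + (-3)·65536 = -196551.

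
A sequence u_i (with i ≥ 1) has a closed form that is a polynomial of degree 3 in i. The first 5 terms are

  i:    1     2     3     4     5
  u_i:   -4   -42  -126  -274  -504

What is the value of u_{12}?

-5922

1st diffs: -38, -84, -148, -230.
2nd diffs: -46, -64, -82.
3rd diffs: -18, -18 (constant).
Newton forward-difference form: u_i = -4 + (-38)·C(i-1,1) + (-46)·C(i-1,2) + (-18)·C(i-1,3).
At i = 12: i-1 = 11, so u_{12} = -4 - 418 - 2530 - 2970 = -5922.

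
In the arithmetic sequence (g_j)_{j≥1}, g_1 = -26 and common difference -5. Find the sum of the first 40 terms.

g_j = -26 + (j - 1)·(-5).
g_{40} = -221; S = 40·(-26 + (-221))/2 = -4940.

-4940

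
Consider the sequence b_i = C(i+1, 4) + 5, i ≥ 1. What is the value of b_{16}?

2385

C(17, 4) = 2380, so b_{16} = 2385.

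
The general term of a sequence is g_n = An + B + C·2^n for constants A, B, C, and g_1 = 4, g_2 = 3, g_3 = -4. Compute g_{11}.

At n = 1, 2, 3: A + B + 2C = 4; 2A + B + 4C = 3; 3A + B + 8C = -4.
Subtracting the first from the second: A + 2C = -1.
Subtracting the second from the third: A + 4C = -7.
Solving: C = -3, A = 5, then B = 5.
So g_n = 5·n + 5 + (-3)·2^n; at n=11 this is -6084.

-6084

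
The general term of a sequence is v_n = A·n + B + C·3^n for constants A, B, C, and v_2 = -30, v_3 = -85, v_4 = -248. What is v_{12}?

Plug in n = 2, 3, 4: 2A + B + 9C = -30; 3A + B + 27C = -85; 4A + B + 81C = -248.
Subtracting the first from the second: A + 18C = -55.
Subtracting the second from the third: A + 54C = -163.
Solving: C = -3, A = -1, then B = -1.
So v_n = -1·n + (-1) + (-3)·3^n; at n=12 this is -1594336.

-1594336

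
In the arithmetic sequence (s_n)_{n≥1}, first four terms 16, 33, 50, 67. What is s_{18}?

Common difference d = 17.
s_n = 16 + (n - 1)·17.
s_{18} = 16 + 17·17 = 305.

305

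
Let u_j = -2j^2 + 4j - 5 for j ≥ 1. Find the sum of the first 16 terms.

Over j = 1..16: Σj = 136, Σj² = 1496.
Total = (-2)·1496 + (4)·136 + (-5)·16 = -2528.

-2528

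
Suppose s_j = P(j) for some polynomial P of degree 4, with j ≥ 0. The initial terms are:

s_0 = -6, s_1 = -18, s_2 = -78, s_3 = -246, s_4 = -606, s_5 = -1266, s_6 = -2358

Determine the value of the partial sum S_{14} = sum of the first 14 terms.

-126756

1st diffs: -12, -60, -168, -360, -660, -1092.
2nd diffs: -48, -108, -192, -300, -432.
3rd diffs: -60, -84, -108, -132.
4th diffs: -24, -24, -24 (constant).
So s_j = -j^4 - 4j^3 - 5j^2 - 2j - 6.
Continuing: …, -4038, -6486, -9906, -14526, …, s_{13} = -38226.
Summing j = 0..13 (14 terms) gives -126756.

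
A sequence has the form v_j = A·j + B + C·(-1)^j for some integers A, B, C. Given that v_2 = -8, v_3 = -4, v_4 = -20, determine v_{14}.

At j = 2, 3, 4: 2A + B + C = -8; 3A + B - C = -4; 4A + B + C = -20.
Subtracting the first from the second: A - 2C = 4.
Subtracting the second from the third: A + 2C = -16.
Solving: C = -5, A = -6, then B = 9.
So v_j = -6·j + 9 + (-5)·(-1)^j; at j=14 this is -80.

-80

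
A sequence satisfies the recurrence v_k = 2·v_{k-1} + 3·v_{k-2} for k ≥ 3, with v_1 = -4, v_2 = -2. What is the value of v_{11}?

-88576

v_3 = -16;  v_4 = -38;  v_5 = -124;  v_6 = -362;  v_7 = -1096;  v_8 = -3278;  v_9 = -9844;  v_{10} = -29522;  v_{11} = -88576.
(Characteristic roots are 3 and -1.)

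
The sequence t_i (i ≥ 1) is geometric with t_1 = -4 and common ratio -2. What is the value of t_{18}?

t_i = (-4)·(-2)^(i-1).
t_{18} = (-4)·(-2)^17 = 524288.

524288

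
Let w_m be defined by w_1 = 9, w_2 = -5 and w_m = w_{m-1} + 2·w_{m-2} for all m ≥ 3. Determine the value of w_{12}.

Applying the relation repeatedly:
w_3 = 13; w_4 = 3; w_5 = 29; w_6 = 35; w_7 = 93; w_8 = 163; w_9 = 349; w_{10} = 675; w_{11} = 1373; w_{12} = 2723.
(Characteristic roots are 2 and -1.)

2723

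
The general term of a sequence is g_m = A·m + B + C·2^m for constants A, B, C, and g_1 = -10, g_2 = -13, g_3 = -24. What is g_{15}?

-131004

Plug in m = 1, 2, 3: A + B + 2C = -10; 2A + B + 4C = -13; 3A + B + 8C = -24.
Subtracting the first from the second: A + 2C = -3.
Subtracting the second from the third: A + 4C = -11.
Solving: C = -4, A = 5, then B = -7.
Hence g_{15} = 5·15 + (-7) + (-4)·32768 = -131004.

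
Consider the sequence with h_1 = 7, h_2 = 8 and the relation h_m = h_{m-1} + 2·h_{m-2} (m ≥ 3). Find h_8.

Compute successive terms:
h_3 = 22  h_4 = 38  h_5 = 82  h_6 = 158  h_7 = 322  h_8 = 638.
(Characteristic roots are 2 and -1.)

638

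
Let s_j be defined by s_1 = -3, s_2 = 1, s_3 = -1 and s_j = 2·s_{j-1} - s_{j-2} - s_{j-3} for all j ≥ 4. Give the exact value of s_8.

Step forward from the initial values:
s_4 = 0  s_5 = 0  s_6 = 1  s_7 = 2  s_8 = 3.

3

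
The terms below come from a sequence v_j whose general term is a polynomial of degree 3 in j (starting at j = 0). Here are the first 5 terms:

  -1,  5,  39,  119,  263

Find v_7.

1259

1st diffs: 6, 34, 80, 144.
2nd diffs: 28, 46, 64.
3rd diffs: 18, 18 (constant).
Newton forward-difference form: v_j = -1 + 6·C(j,1) + 28·C(j,2) + 18·C(j,3).
At j = 7: j = 7, so v_7 = -1 + 42 + 588 + 630 = 1259.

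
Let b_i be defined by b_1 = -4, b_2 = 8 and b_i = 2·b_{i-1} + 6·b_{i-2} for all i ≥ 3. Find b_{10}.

30848

Step forward from the initial values:
b_3 = -8, b_4 = 32, b_5 = 16, b_6 = 224, b_7 = 544, b_8 = 2432, b_9 = 8128, b_{10} = 30848.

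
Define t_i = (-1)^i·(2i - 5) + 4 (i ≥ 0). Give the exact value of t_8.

(-1)^8 = 1; 2i - 5 at i=8 is 11; so t_8 = 15.

15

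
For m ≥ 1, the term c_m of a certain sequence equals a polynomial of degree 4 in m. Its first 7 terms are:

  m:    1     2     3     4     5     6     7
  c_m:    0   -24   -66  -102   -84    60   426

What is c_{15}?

30786

1st diffs: -24, -42, -36, 18, 144, 366.
2nd diffs: -18, 6, 54, 126, 222.
3rd diffs: 24, 48, 72, 96.
4th diffs: 24, 24, 24 (constant).
Newton forward-difference form: c_m = (-24)·C(m-1,1) + (-18)·C(m-1,2) + 24·C(m-1,3) + 24·C(m-1,4).
At m = 15: m-1 = 14, so c_{15} = -336 - 1638 + 8736 + 24024 = 30786.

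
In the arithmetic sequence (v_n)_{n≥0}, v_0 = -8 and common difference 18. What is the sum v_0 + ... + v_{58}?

30326

v_n = -8 + (n - 0)·18.
v_{58} = 1036; S = 59·(-8 + 1036)/2 = 30326.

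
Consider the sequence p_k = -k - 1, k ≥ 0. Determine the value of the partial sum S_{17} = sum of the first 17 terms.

Over k = 0..16: Σk = 136.
Total = (-1)·136 + (-1)·17 = -153.

-153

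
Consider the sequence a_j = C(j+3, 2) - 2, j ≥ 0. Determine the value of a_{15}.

C(18, 2) = 153, so a_{15} = 151.

151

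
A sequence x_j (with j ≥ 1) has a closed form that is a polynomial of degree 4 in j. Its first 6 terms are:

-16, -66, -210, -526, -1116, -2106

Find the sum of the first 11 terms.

-55264

1st diffs: -50, -144, -316, -590, -990.
2nd diffs: -94, -172, -274, -400.
3rd diffs: -78, -102, -126.
4th diffs: -24, -24 (constant).
Newton forward-difference form: x_j = -16 + (-50)·C(j-1,1) + (-94)·C(j-1,2) + (-78)·C(j-1,3) + (-24)·C(j-1,4).
Continuing: …, -3646, -5910, -9096, -13426, …, x_{11} = -19146.
Summing j = 1..11 (11 terms) gives -55264.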